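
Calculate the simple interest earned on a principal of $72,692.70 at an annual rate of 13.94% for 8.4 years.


Simple interest formula: I = P × r × t
I = $72,692.70 × 0.1394 × 8.4
I = $85,120.24

I = P × r × t = $85,120.24


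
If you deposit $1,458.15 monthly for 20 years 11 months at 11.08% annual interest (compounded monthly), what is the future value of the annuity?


Future value of an ordinary annuity: FV = PMT × ((1 + r)^n − 1) / r
Monthly rate r = 0.1108/12 ≈ 0.00923333, n = 251
FV = $1,458.15 × ((1 + 0.1108/12)^251 − 1) / (0.1108/12)
FV = $1,458.15 × 979.448029
FV = $1,428,182.14

FV = PMT × ((1+r)^n - 1)/r = $1,428,182.14


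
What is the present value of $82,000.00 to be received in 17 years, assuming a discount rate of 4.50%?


Present value formula: PV = FV / (1 + r)^t
PV = $82,000.00 / (1 + 0.045)^17
PV = $82,000.00 / 2.113377
PV = $38,800.46

PV = FV / (1 + r)^t = $38,800.46


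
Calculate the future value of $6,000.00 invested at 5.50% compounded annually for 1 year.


Compound interest formula: A = P(1 + r/n)^(nt)
A = $6,000.00 × (1 + 0.055/1)^(1 × 1)
Growth factor: (1 + 0.055/1)^1 = 1.055000
A = $6,000.00 × 1.055000
A = $6,330.00

A = P(1 + r/n)^(nt) = $6,330.00


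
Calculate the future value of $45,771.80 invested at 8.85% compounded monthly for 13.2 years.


Compound interest formula: A = P(1 + r/n)^(nt)
A = $45,771.80 × (1 + 0.0885/12)^(12 × 13.2)
Growth factor: (1 + 0.0885/12)^158.4 = 3.202441
A = $45,771.80 × 3.202441
A = $146,581.49

A = P(1 + r/n)^(nt) = $146,581.49


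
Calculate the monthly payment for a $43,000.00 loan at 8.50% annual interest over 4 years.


Loan payment formula: PMT = PV × r / (1 − (1 + r)^(−n))
Monthly rate r = 0.085/12 ≈ 0.00708333, n = 48 months
Denominator: 1 − (1 + 0.085/12)^(−48) = 0.287376
PMT = $43,000.00 × (0.085/12) / 0.287376
PMT = $1,059.88 per month

PMT = PV × r / (1-(1+r)^(-n)) = $1,059.88/month


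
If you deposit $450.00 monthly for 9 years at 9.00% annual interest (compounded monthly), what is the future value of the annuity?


Future value of an ordinary annuity: FV = PMT × ((1 + r)^n − 1) / r
Monthly rate r = 0.09/12 = 0.0075, n = 108
FV = $450.00 × ((1 + 0.09/12)^108 − 1) / (0.09/12)
FV = $450.00 × 165.483223
FV = $74,467.45

FV = PMT × ((1+r)^n - 1)/r = $74,467.45


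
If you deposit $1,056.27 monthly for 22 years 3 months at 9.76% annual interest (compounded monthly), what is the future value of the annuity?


Future value of an ordinary annuity: FV = PMT × ((1 + r)^n − 1) / r
Monthly rate r = 0.0976/12 ≈ 0.00813333, n = 267
FV = $1,056.27 × ((1 + 0.0976/12)^267 − 1) / (0.0976/12)
FV = $1,056.27 × 946.179548
FV = $999,421.07

FV = PMT × ((1+r)^n - 1)/r = $999,421.07


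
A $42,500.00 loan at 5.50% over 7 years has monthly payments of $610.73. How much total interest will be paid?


Total paid over the life of the loan = PMT × n.
Total paid = $610.73 × 84 = $51,301.32
Total interest = total paid − principal = $51,301.32 − $42,500.00 = $8,801.32

Total interest = (PMT × n) - PV = $8,801.32


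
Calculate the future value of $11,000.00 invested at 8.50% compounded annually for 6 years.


Compound interest formula: A = P(1 + r/n)^(nt)
A = $11,000.00 × (1 + 0.085/1)^(1 × 6)
Growth factor: (1 + 0.085/1)^6 = 1.6314675
A = $11,000.00 × 1.6314675
A = $17,946.14

A = P(1 + r/n)^(nt) = $17,946.14


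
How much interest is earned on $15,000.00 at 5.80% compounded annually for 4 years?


Compound interest earned = final amount − principal.
A = P(1 + r/n)^(nt) = $15,000.00 × (1 + 0.058/1)^(1 × 4) = $18,794.64
Interest = A − P = $18,794.64 − $15,000.00 = $3,794.64

Interest = A - P = $3,794.64


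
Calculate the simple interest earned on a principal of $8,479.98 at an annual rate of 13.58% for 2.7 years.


Simple interest formula: I = P × r × t
I = $8,479.98 × 0.1358 × 2.7
I = $3,109.27

I = P × r × t = $3,109.27


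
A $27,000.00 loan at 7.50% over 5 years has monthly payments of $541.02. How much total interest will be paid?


Total paid over the life of the loan = PMT × n.
Total paid = $541.02 × 60 = $32,461.20
Total interest = total paid − principal = $32,461.20 − $27,000.00 = $5,461.20

Total interest = (PMT × n) - PV = $5,461.20


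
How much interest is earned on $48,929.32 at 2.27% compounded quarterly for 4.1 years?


Compound interest earned = final amount − principal.
A = P(1 + r/n)^(nt) = $48,929.32 × (1 + 0.0227/4)^(4 × 4.1) = $53,687.69
Interest = A − P = $53,687.69 − $48,929.32 = $4,758.37

Interest = A - P = $4,758.37


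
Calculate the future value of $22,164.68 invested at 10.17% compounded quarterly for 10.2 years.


Compound interest formula: A = P(1 + r/n)^(nt)
A = $22,164.68 × (1 + 0.1017/4)^(4 × 10.2)
Growth factor: (1 + 0.1017/4)^40.8 = 2.7853462
A = $22,164.68 × 2.7853462
A = $61,736.31

A = P(1 + r/n)^(nt) = $61,736.31


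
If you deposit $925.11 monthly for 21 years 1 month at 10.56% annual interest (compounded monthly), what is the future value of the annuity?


Future value of an ordinary annuity: FV = PMT × ((1 + r)^n − 1) / r
Monthly rate r = 0.1056/12 = 0.0088, n = 253
FV = $925.11 × ((1 + 0.1056/12)^253 − 1) / (0.1056/12)
FV = $925.11 × 929.163438
FV = $859,578.39

FV = PMT × ((1+r)^n - 1)/r = $859,578.39


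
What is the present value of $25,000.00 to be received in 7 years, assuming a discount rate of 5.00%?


Present value formula: PV = FV / (1 + r)^t
PV = $25,000.00 / (1 + 0.05)^7
PV = $25,000.00 / 1.4071004
PV = $17,767.03

PV = FV / (1 + r)^t = $17,767.03


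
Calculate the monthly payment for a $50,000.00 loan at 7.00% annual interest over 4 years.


Loan payment formula: PMT = PV × r / (1 − (1 + r)^(−n))
Monthly rate r = 0.07/12 ≈ 0.00583333, n = 48 months
Denominator: 1 − (1 + 0.07/12)^(−48) = 0.243601
PMT = $50,000.00 × (0.07/12) / 0.243601
PMT = $1,197.31 per month

PMT = PV × r / (1-(1+r)^(-n)) = $1,197.31/month


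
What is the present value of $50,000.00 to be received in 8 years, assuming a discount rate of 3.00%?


Present value formula: PV = FV / (1 + r)^t
PV = $50,000.00 / (1 + 0.03)^8
PV = $50,000.00 / 1.266770
PV = $39,470.46

PV = FV / (1 + r)^t = $39,470.46


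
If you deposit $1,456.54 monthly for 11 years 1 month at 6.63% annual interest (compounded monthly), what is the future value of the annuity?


Future value of an ordinary annuity: FV = PMT × ((1 + r)^n − 1) / r
Monthly rate r = 0.0663/12 = 0.005525, n = 133
FV = $1,456.54 × ((1 + 0.0663/12)^133 − 1) / (0.0663/12)
FV = $1,456.54 × 195.638762
FV = $284,955.68

FV = PMT × ((1+r)^n - 1)/r = $284,955.68


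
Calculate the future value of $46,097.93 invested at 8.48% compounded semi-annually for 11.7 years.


Compound interest formula: A = P(1 + r/n)^(nt)
A = $46,097.93 × (1 + 0.0848/2)^(2 × 11.7)
Growth factor: (1 + 0.0848/2)^23.4 = 2.6424393
A = $46,097.93 × 2.6424393
A = $121,810.98

A = P(1 + r/n)^(nt) = $121,810.98


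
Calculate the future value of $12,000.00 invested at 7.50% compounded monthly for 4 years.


Compound interest formula: A = P(1 + r/n)^(nt)
A = $12,000.00 × (1 + 0.075/12)^(12 × 4)
Growth factor: (1 + 0.075/12)^48 = 1.348599
A = $12,000.00 × 1.348599
A = $16,183.19

A = P(1 + r/n)^(nt) = $16,183.19


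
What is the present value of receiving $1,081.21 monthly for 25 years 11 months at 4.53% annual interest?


Present value of an ordinary annuity: PV = PMT × (1 − (1 + r)^(−n)) / r
Monthly rate r = 0.0453/12 = 0.003775, n = 311
PV = $1,081.21 × (1 − (1 + 0.0453/12)^(−311)) / (0.0453/12)
PV = $1,081.21 × 182.833308
PV = $197,681.20

PV = PMT × (1-(1+r)^(-n))/r = $197,681.20


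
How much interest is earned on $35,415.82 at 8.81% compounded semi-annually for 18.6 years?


Compound interest earned = final amount − principal.
A = P(1 + r/n)^(nt) = $35,415.82 × (1 + 0.0881/2)^(2 × 18.6) = $176,047.38
Interest = A − P = $176,047.38 − $35,415.82 = $140,631.56

Interest = A - P = $140,631.56


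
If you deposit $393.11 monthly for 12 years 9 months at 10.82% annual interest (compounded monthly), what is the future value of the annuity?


Future value of an ordinary annuity: FV = PMT × ((1 + r)^n − 1) / r
Monthly rate r = 0.1082/12 ≈ 0.00901667, n = 153
FV = $393.11 × ((1 + 0.1082/12)^153 − 1) / (0.1082/12)
FV = $393.11 × 327.019517
FV = $128,554.64

FV = PMT × ((1+r)^n - 1)/r = $128,554.64


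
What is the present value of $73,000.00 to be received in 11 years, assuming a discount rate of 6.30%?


Present value formula: PV = FV / (1 + r)^t
PV = $73,000.00 / (1 + 0.063)^11
PV = $73,000.00 / 1.958240
PV = $37,278.37

PV = FV / (1 + r)^t = $37,278.37


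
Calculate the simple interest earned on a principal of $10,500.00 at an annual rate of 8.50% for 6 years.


Simple interest formula: I = P × r × t
I = $10,500.00 × 0.085 × 6
I = $5,355.00

I = P × r × t = $5,355.00


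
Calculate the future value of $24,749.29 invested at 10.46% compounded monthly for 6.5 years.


Compound interest formula: A = P(1 + r/n)^(nt)
A = $24,749.29 × (1 + 0.1046/12)^(12 × 6.5)
Growth factor: (1 + 0.1046/12)^78 = 1.9678742
A = $24,749.29 × 1.9678742
A = $48,703.49

A = P(1 + r/n)^(nt) = $48,703.49


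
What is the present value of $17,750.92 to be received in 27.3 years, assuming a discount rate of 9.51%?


Present value formula: PV = FV / (1 + r)^t
PV = $17,750.92 / (1 + 0.0951)^27.3
PV = $17,750.92 / 11.942305
PV = $1,486.39

PV = FV / (1 + r)^t = $1,486.39


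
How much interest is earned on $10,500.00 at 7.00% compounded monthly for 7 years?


Compound interest earned = final amount − principal.
A = P(1 + r/n)^(nt) = $10,500.00 × (1 + 0.07/12)^(12 × 7) = $17,114.94
Interest = A − P = $17,114.94 − $10,500.00 = $6,614.94

Interest = A - P = $6,614.94


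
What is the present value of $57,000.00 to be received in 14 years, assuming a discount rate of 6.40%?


Present value formula: PV = FV / (1 + r)^t
PV = $57,000.00 / (1 + 0.064)^14
PV = $57,000.00 / 2.3833224
PV = $23,916.19

PV = FV / (1 + r)^t = $23,916.19


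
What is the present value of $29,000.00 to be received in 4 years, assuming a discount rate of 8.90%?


Present value formula: PV = FV / (1 + r)^t
PV = $29,000.00 / (1 + 0.089)^4
PV = $29,000.00 / 1.4064086
PV = $20,619.90

PV = FV / (1 + r)^t = $20,619.90


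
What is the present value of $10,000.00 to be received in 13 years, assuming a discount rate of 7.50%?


Present value formula: PV = FV / (1 + r)^t
PV = $10,000.00 / (1 + 0.075)^13
PV = $10,000.00 / 2.560413
PV = $3,905.62

PV = FV / (1 + r)^t = $3,905.62


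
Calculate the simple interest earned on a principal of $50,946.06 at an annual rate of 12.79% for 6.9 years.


Simple interest formula: I = P × r × t
I = $50,946.06 × 0.1279 × 6.9
I = $44,960.41

I = P × r × t = $44,960.41


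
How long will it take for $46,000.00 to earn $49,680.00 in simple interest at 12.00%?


Rearrange the simple interest formula for t:
I = P × r × t  ⇒  t = I / (P × r)
t = $49,680.00 / ($46,000.00 × 0.12)
t = 9

t = I/(P×r) = 9 years


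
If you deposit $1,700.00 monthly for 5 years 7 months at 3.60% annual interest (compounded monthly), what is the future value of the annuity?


Future value of an ordinary annuity: FV = PMT × ((1 + r)^n − 1) / r
Monthly rate r = 0.036/12 = 0.003, n = 67
FV = $1,700.00 × ((1 + 0.036/12)^67 − 1) / (0.036/12)
FV = $1,700.00 × 74.085647
FV = $125,945.60

FV = PMT × ((1+r)^n - 1)/r = $125,945.60


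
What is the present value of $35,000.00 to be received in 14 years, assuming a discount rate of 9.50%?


Present value formula: PV = FV / (1 + r)^t
PV = $35,000.00 / (1 + 0.095)^14
PV = $35,000.00 / 3.562851
PV = $9,823.59

PV = FV / (1 + r)^t = $9,823.59


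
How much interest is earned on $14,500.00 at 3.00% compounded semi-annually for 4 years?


Compound interest earned = final amount − principal.
A = P(1 + r/n)^(nt) = $14,500.00 × (1 + 0.03/2)^(2 × 4) = $16,334.14
Interest = A − P = $16,334.14 − $14,500.00 = $1,834.14

Interest = A - P = $1,834.14


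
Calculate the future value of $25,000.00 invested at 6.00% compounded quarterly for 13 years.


Compound interest formula: A = P(1 + r/n)^(nt)
A = $25,000.00 × (1 + 0.06/4)^(4 × 13)
Growth factor: (1 + 0.06/4)^52 = 2.16887337
A = $25,000.00 × 2.16887337
A = $54,221.83

A = P(1 + r/n)^(nt) = $54,221.83


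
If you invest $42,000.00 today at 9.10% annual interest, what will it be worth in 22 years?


Future value formula: FV = PV × (1 + r)^t
FV = $42,000.00 × (1 + 0.091)^22
FV = $42,000.00 × 6.79429678
FV = $285,360.46

FV = PV × (1 + r)^t = $285,360.46


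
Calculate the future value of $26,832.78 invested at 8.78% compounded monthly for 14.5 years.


Compound interest formula: A = P(1 + r/n)^(nt)
A = $26,832.78 × (1 + 0.0878/12)^(12 × 14.5)
Growth factor: (1 + 0.0878/12)^174 = 3.5553915
A = $26,832.78 × 3.5553915
A = $95,401.04

A = P(1 + r/n)^(nt) = $95,401.04


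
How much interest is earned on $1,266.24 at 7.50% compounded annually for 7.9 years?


Compound interest earned = final amount − principal.
A = P(1 + r/n)^(nt) = $1,266.24 × (1 + 0.075/1)^(1 × 7.9) = $2,242.04
Interest = A − P = $2,242.04 − $1,266.24 = $975.80

Interest = A - P = $975.80


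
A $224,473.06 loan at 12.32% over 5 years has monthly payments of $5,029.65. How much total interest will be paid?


Total paid over the life of the loan = PMT × n.
Total paid = $5,029.65 × 60 = $301,779.00
Total interest = total paid − principal = $301,779.00 − $224,473.06 = $77,305.94

Total interest = (PMT × n) - PV = $77,305.94


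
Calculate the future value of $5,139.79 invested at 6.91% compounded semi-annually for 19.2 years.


Compound interest formula: A = P(1 + r/n)^(nt)
A = $5,139.79 × (1 + 0.0691/2)^(2 × 19.2)
Growth factor: (1 + 0.0691/2)^38.4 = 3.685166
A = $5,139.79 × 3.685166
A = $18,940.98

A = P(1 + r/n)^(nt) = $18,940.98


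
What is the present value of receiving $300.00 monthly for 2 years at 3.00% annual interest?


Present value of an ordinary annuity: PV = PMT × (1 − (1 + r)^(−n)) / r
Monthly rate r = 0.03/12 = 0.0025, n = 24
PV = $300.00 × (1 − (1 + 0.03/12)^(−24)) / (0.03/12)
PV = $300.00 × 23.265980
PV = $6,979.79

PV = PMT × (1-(1+r)^(-n))/r = $6,979.79


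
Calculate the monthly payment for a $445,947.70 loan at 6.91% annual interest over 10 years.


Loan payment formula: PMT = PV × r / (1 − (1 + r)^(−n))
Monthly rate r = 0.0691/12 ≈ 0.00575833, n = 120 months
Denominator: 1 − (1 + 0.0691/12)^(−120) = 0.497931
PMT = $445,947.70 × (0.0691/12) / 0.497931
PMT = $5,157.17 per month

PMT = PV × r / (1-(1+r)^(-n)) = $5,157.17/month


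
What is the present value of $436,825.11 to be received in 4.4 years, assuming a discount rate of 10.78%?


Present value formula: PV = FV / (1 + r)^t
PV = $436,825.11 / (1 + 0.1078)^4.4
PV = $436,825.11 / 1.56902545
PV = $278,405.37

PV = FV / (1 + r)^t = $278,405.37


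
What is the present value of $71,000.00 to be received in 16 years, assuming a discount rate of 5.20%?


Present value formula: PV = FV / (1 + r)^t
PV = $71,000.00 / (1 + 0.052)^16
PV = $71,000.00 / 2.250359
PV = $31,550.52

PV = FV / (1 + r)^t = $31,550.52


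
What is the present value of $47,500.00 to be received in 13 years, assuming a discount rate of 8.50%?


Present value formula: PV = FV / (1 + r)^t
PV = $47,500.00 / (1 + 0.085)^13
PV = $47,500.00 / 2.887930
PV = $16,447.77

PV = FV / (1 + r)^t = $16,447.77


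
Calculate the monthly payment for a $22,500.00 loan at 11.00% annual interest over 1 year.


Loan payment formula: PMT = PV × r / (1 − (1 + r)^(−n))
Monthly rate r = 0.11/12 ≈ 0.00916667, n = 12 months
Denominator: 1 − (1 + 0.11/12)^(−12) = 0.1037168
PMT = $22,500.00 × (0.11/12) / 0.1037168
PMT = $1,988.59 per month

PMT = PV × r / (1-(1+r)^(-n)) = $1,988.59/month


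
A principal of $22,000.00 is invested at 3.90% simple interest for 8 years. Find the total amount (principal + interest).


Total amount formula: A = P(1 + rt) = P + P·r·t
Interest: I = P × r × t = $22,000.00 × 0.039 × 8 = $6,864.00
A = P + I = $22,000.00 + $6,864.00 = $28,864.00

A = P + I = P(1 + rt) = $28,864.00


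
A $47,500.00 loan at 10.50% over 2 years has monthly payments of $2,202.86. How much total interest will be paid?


Total paid over the life of the loan = PMT × n.
Total paid = $2,202.86 × 24 = $52,868.64
Total interest = total paid − principal = $52,868.64 − $47,500.00 = $5,368.64

Total interest = (PMT × n) - PV = $5,368.64


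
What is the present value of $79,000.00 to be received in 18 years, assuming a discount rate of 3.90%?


Present value formula: PV = FV / (1 + r)^t
PV = $79,000.00 / (1 + 0.039)^18
PV = $79,000.00 / 1.9910394
PV = $39,677.77

PV = FV / (1 + r)^t = $39,677.77


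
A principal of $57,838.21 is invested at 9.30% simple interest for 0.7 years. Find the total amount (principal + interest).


Total amount formula: A = P(1 + rt) = P + P·r·t
Interest: I = P × r × t = $57,838.21 × 0.093 × 0.7 = $3,765.27
A = P + I = $57,838.21 + $3,765.27 = $61,603.48

A = P + I = P(1 + rt) = $61,603.48


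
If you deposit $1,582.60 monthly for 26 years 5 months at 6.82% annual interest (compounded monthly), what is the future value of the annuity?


Future value of an ordinary annuity: FV = PMT × ((1 + r)^n − 1) / r
Monthly rate r = 0.0682/12 ≈ 0.00568333, n = 317
FV = $1,582.60 × ((1 + 0.0682/12)^317 − 1) / (0.0682/12)
FV = $1,582.60 × 884.799326
FV = $1,400,283.41

FV = PMT × ((1+r)^n - 1)/r = $1,400,283.41


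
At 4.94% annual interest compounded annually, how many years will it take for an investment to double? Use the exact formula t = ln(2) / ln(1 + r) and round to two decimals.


Doubling condition: (1 + r)^t = 2
Take ln of both sides: t × ln(1 + r) = ln(2)
t = ln(2) / ln(1 + r)
t = 0.693147 / 0.0482186
t = 14.38

t = ln(2) / ln(1 + r) = 14.38 years


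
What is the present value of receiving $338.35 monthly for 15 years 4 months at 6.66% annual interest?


Present value of an ordinary annuity: PV = PMT × (1 − (1 + r)^(−n)) / r
Monthly rate r = 0.0666/12 = 0.00555, n = 184
PV = $338.35 × (1 − (1 + 0.0666/12)^(−184)) / (0.0666/12)
PV = $338.35 × 115.102558
PV = $38,944.95

PV = PMT × (1-(1+r)^(-n))/r = $38,944.95


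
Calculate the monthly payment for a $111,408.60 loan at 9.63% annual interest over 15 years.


Loan payment formula: PMT = PV × r / (1 − (1 + r)^(−n))
Monthly rate r = 0.0963/12 = 0.008025, n = 180 months
Denominator: 1 − (1 + 0.0963/12)^(−180) = 0.762772
PMT = $111,408.60 × (0.0963/12) / 0.762772
PMT = $1,172.11 per month

PMT = PV × r / (1-(1+r)^(-n)) = $1,172.11/month


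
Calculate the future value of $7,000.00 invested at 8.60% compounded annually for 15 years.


Compound interest formula: A = P(1 + r/n)^(nt)
A = $7,000.00 × (1 + 0.086/1)^(1 × 15)
Growth factor: (1 + 0.086/1)^15 = 3.447048
A = $7,000.00 × 3.447048
A = $24,129.34

A = P(1 + r/n)^(nt) = $24,129.34


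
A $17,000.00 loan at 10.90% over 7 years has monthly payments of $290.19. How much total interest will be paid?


Total paid over the life of the loan = PMT × n.
Total paid = $290.19 × 84 = $24,375.96
Total interest = total paid − principal = $24,375.96 − $17,000.00 = $7,375.96

Total interest = (PMT × n) - PV = $7,375.96


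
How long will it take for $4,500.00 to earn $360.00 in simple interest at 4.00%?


Rearrange the simple interest formula for t:
I = P × r × t  ⇒  t = I / (P × r)
t = $360.00 / ($4,500.00 × 0.04)
t = 2

t = I/(P×r) = 2 years


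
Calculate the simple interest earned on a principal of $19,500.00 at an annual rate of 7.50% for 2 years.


Simple interest formula: I = P × r × t
I = $19,500.00 × 0.075 × 2
I = $2,925.00

I = P × r × t = $2,925.00


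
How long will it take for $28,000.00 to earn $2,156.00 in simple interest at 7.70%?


Rearrange the simple interest formula for t:
I = P × r × t  ⇒  t = I / (P × r)
t = $2,156.00 / ($28,000.00 × 0.077)
t = 1

t = I/(P×r) = 1 year


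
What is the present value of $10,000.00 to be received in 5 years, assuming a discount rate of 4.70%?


Present value formula: PV = FV / (1 + r)^t
PV = $10,000.00 / (1 + 0.047)^5
PV = $10,000.00 / 1.258153
PV = $7,948.16

PV = FV / (1 + r)^t = $7,948.16


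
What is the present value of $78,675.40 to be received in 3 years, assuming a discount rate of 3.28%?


Present value formula: PV = FV / (1 + r)^t
PV = $78,675.40 / (1 + 0.0328)^3
PV = $78,675.40 / 1.1016628
PV = $71,415.14

PV = FV / (1 + r)^t = $71,415.14


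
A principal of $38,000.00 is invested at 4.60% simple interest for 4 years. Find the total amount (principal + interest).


Total amount formula: A = P(1 + rt) = P + P·r·t
Interest: I = P × r × t = $38,000.00 × 0.046 × 4 = $6,992.00
A = P + I = $38,000.00 + $6,992.00 = $44,992.00

A = P + I = P(1 + rt) = $44,992.00


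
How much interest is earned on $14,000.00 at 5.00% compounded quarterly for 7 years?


Compound interest earned = final amount − principal.
A = P(1 + r/n)^(nt) = $14,000.00 × (1 + 0.05/4)^(4 × 7) = $19,823.89
Interest = A − P = $19,823.89 − $14,000.00 = $5,823.89

Interest = A - P = $5,823.89


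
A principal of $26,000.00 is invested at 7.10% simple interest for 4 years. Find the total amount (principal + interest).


Total amount formula: A = P(1 + rt) = P + P·r·t
Interest: I = P × r × t = $26,000.00 × 0.071 × 4 = $7,384.00
A = P + I = $26,000.00 + $7,384.00 = $33,384.00

A = P + I = P(1 + rt) = $33,384.00


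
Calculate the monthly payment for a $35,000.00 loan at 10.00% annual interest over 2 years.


Loan payment formula: PMT = PV × r / (1 − (1 + r)^(−n))
Monthly rate r = 0.1/12 ≈ 0.00833333, n = 24 months
Denominator: 1 − (1 + 0.1/12)^(−24) = 0.1805905
PMT = $35,000.00 × (0.1/12) / 0.1805905
PMT = $1,615.07 per month

PMT = PV × r / (1-(1+r)^(-n)) = $1,615.07/month


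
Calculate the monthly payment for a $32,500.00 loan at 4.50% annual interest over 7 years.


Loan payment formula: PMT = PV × r / (1 − (1 + r)^(−n))
Monthly rate r = 0.045/12 = 0.00375, n = 84 months
Denominator: 1 − (1 + 0.045/12)^(−84) = 0.269781
PMT = $32,500.00 × (0.045/12) / 0.269781
PMT = $451.76 per month

PMT = PV × r / (1-(1+r)^(-n)) = $451.76/month


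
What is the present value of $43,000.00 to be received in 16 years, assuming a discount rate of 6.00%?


Present value formula: PV = FV / (1 + r)^t
PV = $43,000.00 / (1 + 0.06)^16
PV = $43,000.00 / 2.540352
PV = $16,926.79

PV = FV / (1 + r)^t = $16,926.79


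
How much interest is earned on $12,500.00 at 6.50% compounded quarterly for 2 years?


Compound interest earned = final amount − principal.
A = P(1 + r/n)^(nt) = $12,500.00 × (1 + 0.065/4)^(4 × 2) = $14,220.49
Interest = A − P = $14,220.49 − $12,500.00 = $1,720.49

Interest = A - P = $1,720.49


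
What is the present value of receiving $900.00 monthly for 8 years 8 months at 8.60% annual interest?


Present value of an ordinary annuity: PV = PMT × (1 − (1 + r)^(−n)) / r
Monthly rate r = 0.086/12 ≈ 0.00716667, n = 104
PV = $900.00 × (1 − (1 + 0.086/12)^(−104)) / (0.086/12)
PV = $900.00 × 73.138713
PV = $65,824.84

PV = PMT × (1-(1+r)^(-n))/r = $65,824.84


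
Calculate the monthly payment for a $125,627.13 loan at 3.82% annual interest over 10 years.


Loan payment formula: PMT = PV × r / (1 − (1 + r)^(−n))
Monthly rate r = 0.0382/12 ≈ 0.00318333, n = 120 months
Denominator: 1 − (1 + 0.0382/12)^(−120) = 0.317091
PMT = $125,627.13 × (0.0382/12) / 0.317091
PMT = $1,261.19 per month

PMT = PV × r / (1-(1+r)^(-n)) = $1,261.19/month


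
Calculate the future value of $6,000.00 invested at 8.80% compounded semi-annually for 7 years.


Compound interest formula: A = P(1 + r/n)^(nt)
A = $6,000.00 × (1 + 0.088/2)^(2 × 7)
Growth factor: (1 + 0.088/2)^14 = 1.827288
A = $6,000.00 × 1.827288
A = $10,963.73

A = P(1 + r/n)^(nt) = $10,963.73


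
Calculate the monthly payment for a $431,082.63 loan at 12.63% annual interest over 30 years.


Loan payment formula: PMT = PV × r / (1 − (1 + r)^(−n))
Monthly rate r = 0.1263/12 = 0.010525, n = 360 months
Denominator: 1 − (1 + 0.1263/12)^(−360) = 0.976929
PMT = $431,082.63 × (0.1263/12) / 0.976929
PMT = $4,644.29 per month

PMT = PV × r / (1-(1+r)^(-n)) = $4,644.29/month


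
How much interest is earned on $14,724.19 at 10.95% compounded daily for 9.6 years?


Compound interest earned = final amount − principal.
A = P(1 + r/n)^(nt) = $14,724.19 × (1 + 0.1095/365)^(365 × 9.6) = $42,120.48
Interest = A − P = $42,120.48 − $14,724.19 = $27,396.29

Interest = A - P = $27,396.29


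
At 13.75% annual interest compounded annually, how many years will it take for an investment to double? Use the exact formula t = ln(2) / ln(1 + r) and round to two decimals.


Doubling condition: (1 + r)^t = 2
Take ln of both sides: t × ln(1 + r) = ln(2)
t = ln(2) / ln(1 + r)
t = 0.693147 / 0.128833
t = 5.38

t = ln(2) / ln(1 + r) = 5.38 years


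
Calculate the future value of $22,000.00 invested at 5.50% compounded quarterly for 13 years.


Compound interest formula: A = P(1 + r/n)^(nt)
A = $22,000.00 × (1 + 0.055/4)^(4 × 13)
Growth factor: (1 + 0.055/4)^52 = 2.0342536
A = $22,000.00 × 2.0342536
A = $44,753.58

A = P(1 + r/n)^(nt) = $44,753.58


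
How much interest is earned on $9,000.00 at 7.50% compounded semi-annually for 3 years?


Compound interest earned = final amount − principal.
A = P(1 + r/n)^(nt) = $9,000.00 × (1 + 0.075/2)^(2 × 3) = $11,224.61
Interest = A − P = $11,224.61 − $9,000.00 = $2,224.61

Interest = A - P = $2,224.61


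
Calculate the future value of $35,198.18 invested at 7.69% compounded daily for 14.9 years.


Compound interest formula: A = P(1 + r/n)^(nt)
A = $35,198.18 × (1 + 0.0769/365)^(365 × 14.9)
Growth factor: (1 + 0.0769/365)^5438.5 = 3.1446082
A = $35,198.18 × 3.1446082
A = $110,684.49

A = P(1 + r/n)^(nt) = $110,684.49


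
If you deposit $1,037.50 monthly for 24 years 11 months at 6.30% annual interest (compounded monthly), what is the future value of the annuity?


Future value of an ordinary annuity: FV = PMT × ((1 + r)^n − 1) / r
Monthly rate r = 0.063/12 = 0.00525, n = 299
FV = $1,037.50 × ((1 + 0.063/12)^299 − 1) / (0.063/12)
FV = $1,037.50 × 721.096167
FV = $748,137.27

FV = PMT × ((1+r)^n - 1)/r = $748,137.27


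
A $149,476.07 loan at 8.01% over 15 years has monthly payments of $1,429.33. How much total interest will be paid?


Total paid over the life of the loan = PMT × n.
Total paid = $1,429.33 × 180 = $257,279.40
Total interest = total paid − principal = $257,279.40 − $149,476.07 = $107,803.33

Total interest = (PMT × n) - PV = $107,803.33


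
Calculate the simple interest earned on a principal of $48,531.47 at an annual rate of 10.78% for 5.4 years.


Simple interest formula: I = P × r × t
I = $48,531.47 × 0.1078 × 5.4
I = $28,251.14

I = P × r × t = $28,251.14


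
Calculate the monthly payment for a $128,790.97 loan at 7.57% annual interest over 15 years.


Loan payment formula: PMT = PV × r / (1 − (1 + r)^(−n))
Monthly rate r = 0.0757/12 ≈ 0.00630833, n = 180 months
Denominator: 1 − (1 + 0.0757/12)^(−180) = 0.677591
PMT = $128,790.97 × (0.0757/12) / 0.677591
PMT = $1,199.04 per month

PMT = PV × r / (1-(1+r)^(-n)) = $1,199.04/month


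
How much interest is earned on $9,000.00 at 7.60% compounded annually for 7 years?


Compound interest earned = final amount − principal.
A = P(1 + r/n)^(nt) = $9,000.00 × (1 + 0.076/1)^(1 × 7) = $15,028.94
Interest = A − P = $15,028.94 − $9,000.00 = $6,028.94

Interest = A - P = $6,028.94


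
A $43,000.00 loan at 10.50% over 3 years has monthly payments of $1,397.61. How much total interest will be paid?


Total paid over the life of the loan = PMT × n.
Total paid = $1,397.61 × 36 = $50,313.96
Total interest = total paid − principal = $50,313.96 − $43,000.00 = $7,313.96

Total interest = (PMT × n) - PV = $7,313.96


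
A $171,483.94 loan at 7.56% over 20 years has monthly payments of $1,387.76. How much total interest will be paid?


Total paid over the life of the loan = PMT × n.
Total paid = $1,387.76 × 240 = $333,062.40
Total interest = total paid − principal = $333,062.40 − $171,483.94 = $161,578.46

Total interest = (PMT × n) - PV = $161,578.46


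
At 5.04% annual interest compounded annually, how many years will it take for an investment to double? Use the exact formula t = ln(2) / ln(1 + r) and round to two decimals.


Doubling condition: (1 + r)^t = 2
Take ln of both sides: t × ln(1 + r) = ln(2)
t = ln(2) / ln(1 + r)
t = 0.693147 / 0.049171
t = 14.10

t = ln(2) / ln(1 + r) = 14.10 years


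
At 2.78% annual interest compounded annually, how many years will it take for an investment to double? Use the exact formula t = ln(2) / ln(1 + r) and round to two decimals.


Doubling condition: (1 + r)^t = 2
Take ln of both sides: t × ln(1 + r) = ln(2)
t = ln(2) / ln(1 + r)
t = 0.693147 / 0.027421
t = 25.28

t = ln(2) / ln(1 + r) = 25.28 years


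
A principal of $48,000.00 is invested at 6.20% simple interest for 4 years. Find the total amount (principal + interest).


Total amount formula: A = P(1 + rt) = P + P·r·t
Interest: I = P × r × t = $48,000.00 × 0.062 × 4 = $11,904.00
A = P + I = $48,000.00 + $11,904.00 = $59,904.00

A = P + I = P(1 + rt) = $59,904.00


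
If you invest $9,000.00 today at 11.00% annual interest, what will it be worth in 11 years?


Future value formula: FV = PV × (1 + r)^t
FV = $9,000.00 × (1 + 0.11)^11
FV = $9,000.00 × 3.1517573
FV = $28,365.82

FV = PV × (1 + r)^t = $28,365.82


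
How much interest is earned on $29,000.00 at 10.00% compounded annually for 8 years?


Compound interest earned = final amount − principal.
A = P(1 + r/n)^(nt) = $29,000.00 × (1 + 0.1/1)^(1 × 8) = $62,164.08
Interest = A − P = $62,164.08 − $29,000.00 = $33,164.08

Interest = A - P = $33,164.08


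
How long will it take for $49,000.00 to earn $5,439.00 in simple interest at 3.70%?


Rearrange the simple interest formula for t:
I = P × r × t  ⇒  t = I / (P × r)
t = $5,439.00 / ($49,000.00 × 0.037)
t = 3

t = I/(P×r) = 3 years


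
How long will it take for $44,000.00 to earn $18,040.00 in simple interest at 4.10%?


Rearrange the simple interest formula for t:
I = P × r × t  ⇒  t = I / (P × r)
t = $18,040.00 / ($44,000.00 × 0.041)
t = 10

t = I/(P×r) = 10 years


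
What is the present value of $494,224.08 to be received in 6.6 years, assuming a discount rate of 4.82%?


Present value formula: PV = FV / (1 + r)^t
PV = $494,224.08 / (1 + 0.0482)^6.6
PV = $494,224.08 / 1.3643677
PV = $362,236.72

PV = FV / (1 + r)^t = $362,236.72


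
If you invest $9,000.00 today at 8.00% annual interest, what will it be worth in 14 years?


Future value formula: FV = PV × (1 + r)^t
FV = $9,000.00 × (1 + 0.08)^14
FV = $9,000.00 × 2.9371936
FV = $26,434.74

FV = PV × (1 + r)^t = $26,434.74


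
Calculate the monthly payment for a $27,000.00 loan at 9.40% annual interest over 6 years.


Loan payment formula: PMT = PV × r / (1 − (1 + r)^(−n))
Monthly rate r = 0.094/12 ≈ 0.00783333, n = 72 months
Denominator: 1 − (1 + 0.094/12)^(−72) = 0.429820
PMT = $27,000.00 × (0.094/12) / 0.429820
PMT = $492.07 per month

PMT = PV × r / (1-(1+r)^(-n)) = $492.07/month


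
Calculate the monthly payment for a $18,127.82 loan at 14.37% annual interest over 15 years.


Loan payment formula: PMT = PV × r / (1 − (1 + r)^(−n))
Monthly rate r = 0.1437/12 = 0.011975, n = 180 months
Denominator: 1 − (1 + 0.1437/12)^(−180) = 0.882662
PMT = $18,127.82 × (0.1437/12) / 0.882662
PMT = $245.94 per month

PMT = PV × r / (1-(1+r)^(-n)) = $245.94/month


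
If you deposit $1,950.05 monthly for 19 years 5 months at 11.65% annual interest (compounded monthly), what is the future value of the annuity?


Future value of an ordinary annuity: FV = PMT × ((1 + r)^n − 1) / r
Monthly rate r = 0.1165/12 ≈ 0.00970833, n = 233
FV = $1,950.05 × ((1 + 0.1165/12)^233 − 1) / (0.1165/12)
FV = $1,950.05 × 875.380019
FV = $1,707,034.81

FV = PMT × ((1+r)^n - 1)/r = $1,707,034.81


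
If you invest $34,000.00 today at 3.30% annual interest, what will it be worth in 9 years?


Future value formula: FV = PV × (1 + r)^t
FV = $34,000.00 × (1 + 0.033)^9
FV = $34,000.00 × 1.339377
FV = $45,538.82

FV = PV × (1 + r)^t = $45,538.82


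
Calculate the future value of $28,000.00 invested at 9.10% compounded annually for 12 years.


Compound interest formula: A = P(1 + r/n)^(nt)
A = $28,000.00 × (1 + 0.091/1)^(1 × 12)
Growth factor: (1 + 0.091/1)^12 = 2.84378662
A = $28,000.00 × 2.84378662
A = $79,626.03

A = P(1 + r/n)^(nt) = $79,626.03


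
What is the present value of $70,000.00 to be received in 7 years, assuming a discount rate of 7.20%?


Present value formula: PV = FV / (1 + r)^t
PV = $70,000.00 / (1 + 0.072)^7
PV = $70,000.00 / 1.626910
PV = $43,026.35

PV = FV / (1 + r)^t = $43,026.35


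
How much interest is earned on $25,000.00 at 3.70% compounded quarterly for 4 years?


Compound interest earned = final amount − principal.
A = P(1 + r/n)^(nt) = $25,000.00 × (1 + 0.037/4)^(4 × 4) = $28,968.11
Interest = A − P = $28,968.11 − $25,000.00 = $3,968.11

Interest = A - P = $3,968.11


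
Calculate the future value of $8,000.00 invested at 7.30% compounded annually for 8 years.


Compound interest formula: A = P(1 + r/n)^(nt)
A = $8,000.00 × (1 + 0.073/1)^(1 × 8)
Growth factor: (1 + 0.073/1)^8 = 1.757105
A = $8,000.00 × 1.757105
A = $14,056.84

A = P(1 + r/n)^(nt) = $14,056.84


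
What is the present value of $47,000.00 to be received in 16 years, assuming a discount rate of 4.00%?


Present value formula: PV = FV / (1 + r)^t
PV = $47,000.00 / (1 + 0.04)^16
PV = $47,000.00 / 1.8729812
PV = $25,093.68

PV = FV / (1 + r)^t = $25,093.68


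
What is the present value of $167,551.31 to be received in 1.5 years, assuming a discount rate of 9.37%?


Present value formula: PV = FV / (1 + r)^t
PV = $167,551.31 / (1 + 0.0937)^1.5
PV = $167,551.31 / 1.1437927
PV = $146,487.48

PV = FV / (1 + r)^t = $146,487.48


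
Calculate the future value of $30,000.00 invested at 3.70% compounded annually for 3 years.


Compound interest formula: A = P(1 + r/n)^(nt)
A = $30,000.00 × (1 + 0.037/1)^(1 × 3)
Growth factor: (1 + 0.037/1)^3 = 1.1151577
A = $30,000.00 × 1.1151577
A = $33,454.73

A = P(1 + r/n)^(nt) = $33,454.73


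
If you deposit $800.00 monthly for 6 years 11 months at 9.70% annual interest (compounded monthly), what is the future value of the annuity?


Future value of an ordinary annuity: FV = PMT × ((1 + r)^n − 1) / r
Monthly rate r = 0.097/12 ≈ 0.00808333, n = 83
FV = $800.00 × ((1 + 0.097/12)^83 − 1) / (0.097/12)
FV = $800.00 × 117.619922
FV = $94,095.94

FV = PMT × ((1+r)^n - 1)/r = $94,095.94


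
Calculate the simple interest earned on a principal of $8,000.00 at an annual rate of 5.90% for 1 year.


Simple interest formula: I = P × r × t
I = $8,000.00 × 0.059 × 1
I = $472.00

I = P × r × t = $472.00


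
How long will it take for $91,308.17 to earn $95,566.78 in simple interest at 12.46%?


Rearrange the simple interest formula for t:
I = P × r × t  ⇒  t = I / (P × r)
t = $95,566.78 / ($91,308.17 × 0.1246)
t = 8.4

t = I/(P×r) = 8.4 years


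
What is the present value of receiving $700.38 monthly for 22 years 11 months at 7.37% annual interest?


Present value of an ordinary annuity: PV = PMT × (1 − (1 + r)^(−n)) / r
Monthly rate r = 0.0737/12 ≈ 0.00614167, n = 275
PV = $700.38 × (1 − (1 + 0.0737/12)^(−275)) / (0.0737/12)
PV = $700.38 × 132.591304
PV = $92,864.30

PV = PMT × (1-(1+r)^(-n))/r = $92,864.30


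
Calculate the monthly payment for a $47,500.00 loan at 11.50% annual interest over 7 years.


Loan payment formula: PMT = PV × r / (1 − (1 + r)^(−n))
Monthly rate r = 0.115/12 ≈ 0.00958333, n = 84 months
Denominator: 1 − (1 + 0.115/12)^(−84) = 0.551195
PMT = $47,500.00 × (0.115/12) / 0.551195
PMT = $825.86 per month

PMT = PV × r / (1-(1+r)^(-n)) = $825.86/month


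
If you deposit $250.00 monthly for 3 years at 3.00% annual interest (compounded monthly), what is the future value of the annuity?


Future value of an ordinary annuity: FV = PMT × ((1 + r)^n − 1) / r
Monthly rate r = 0.03/12 = 0.0025, n = 36
FV = $250.00 × ((1 + 0.03/12)^36 − 1) / (0.03/12)
FV = $250.00 × 37.620560
FV = $9,405.14

FV = PMT × ((1+r)^n - 1)/r = $9,405.14


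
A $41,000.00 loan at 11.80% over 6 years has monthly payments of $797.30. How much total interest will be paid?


Total paid over the life of the loan = PMT × n.
Total paid = $797.30 × 72 = $57,405.60
Total interest = total paid − principal = $57,405.60 − $41,000.00 = $16,405.60

Total interest = (PMT × n) - PV = $16,405.60


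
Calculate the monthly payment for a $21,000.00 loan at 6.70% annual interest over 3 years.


Loan payment formula: PMT = PV × r / (1 − (1 + r)^(−n))
Monthly rate r = 0.067/12 ≈ 0.00558333, n = 36 months
Denominator: 1 − (1 + 0.067/12)^(−36) = 0.181630
PMT = $21,000.00 × (0.067/12) / 0.181630
PMT = $645.54 per month

PMT = PV × r / (1-(1+r)^(-n)) = $645.54/month


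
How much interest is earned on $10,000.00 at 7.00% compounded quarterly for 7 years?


Compound interest earned = final amount − principal.
A = P(1 + r/n)^(nt) = $10,000.00 × (1 + 0.07/4)^(4 × 7) = $16,254.13
Interest = A − P = $16,254.13 − $10,000.00 = $6,254.13

Interest = A - P = $6,254.13


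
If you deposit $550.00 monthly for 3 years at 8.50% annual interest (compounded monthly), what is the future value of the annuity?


Future value of an ordinary annuity: FV = PMT × ((1 + r)^n − 1) / r
Monthly rate r = 0.085/12 ≈ 0.00708333, n = 36
FV = $550.00 × ((1 + 0.085/12)^36 − 1) / (0.085/12)
FV = $550.00 × 40.842659
FV = $22,463.46

FV = PMT × ((1+r)^n - 1)/r = $22,463.46


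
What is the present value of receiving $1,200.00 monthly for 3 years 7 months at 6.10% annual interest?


Present value of an ordinary annuity: PV = PMT × (1 − (1 + r)^(−n)) / r
Monthly rate r = 0.061/12 ≈ 0.00508333, n = 43
PV = $1,200.00 × (1 − (1 + 0.061/12)^(−43)) / (0.061/12)
PV = $1,200.00 × 38.537389
PV = $46,244.87

PV = PMT × (1-(1+r)^(-n))/r = $46,244.87


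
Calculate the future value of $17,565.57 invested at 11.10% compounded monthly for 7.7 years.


Compound interest formula: A = P(1 + r/n)^(nt)
A = $17,565.57 × (1 + 0.111/12)^(12 × 7.7)
Growth factor: (1 + 0.111/12)^92.4 = 2.341452
A = $17,565.57 × 2.341452
A = $41,128.94

A = P(1 + r/n)^(nt) = $41,128.94


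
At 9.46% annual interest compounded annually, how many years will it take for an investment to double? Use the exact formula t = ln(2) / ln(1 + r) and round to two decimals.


Doubling condition: (1 + r)^t = 2
Take ln of both sides: t × ln(1 + r) = ln(2)
t = ln(2) / ln(1 + r)
t = 0.693147 / 0.090389
t = 7.67

t = ln(2) / ln(1 + r) = 7.67 years


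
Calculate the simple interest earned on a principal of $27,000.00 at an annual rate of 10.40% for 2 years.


Simple interest formula: I = P × r × t
I = $27,000.00 × 0.104 × 2
I = $5,616.00

I = P × r × t = $5,616.00


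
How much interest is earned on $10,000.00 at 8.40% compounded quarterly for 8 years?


Compound interest earned = final amount − principal.
A = P(1 + r/n)^(nt) = $10,000.00 × (1 + 0.084/4)^(4 × 8) = $19,445.71
Interest = A − P = $19,445.71 − $10,000.00 = $9,445.71

Interest = A - P = $9,445.71
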